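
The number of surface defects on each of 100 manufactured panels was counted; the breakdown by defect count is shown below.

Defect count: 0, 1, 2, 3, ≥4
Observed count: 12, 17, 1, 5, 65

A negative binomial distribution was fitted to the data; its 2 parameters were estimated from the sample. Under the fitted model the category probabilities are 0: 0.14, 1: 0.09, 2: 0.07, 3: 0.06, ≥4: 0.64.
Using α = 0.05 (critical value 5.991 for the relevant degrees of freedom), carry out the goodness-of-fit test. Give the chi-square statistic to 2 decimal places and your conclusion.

12.72; reject

Expected counts E_i = n·p_i: 100×0.14 = 14, 100×0.09 = 9, 100×0.07 = 7, 100×0.06 = 6, 100×0.64 = 64.
χ² = (12−14)²/14 + (17−9)²/9 + (1−7)²/7 + (5−6)²/6 + (65−64)²/64
   = 0.286 + 7.111 + 5.143 + 0.167 + 0.016
Sum = 12.72
df = 2. Since 12.72 > 5.991, we reject H₀.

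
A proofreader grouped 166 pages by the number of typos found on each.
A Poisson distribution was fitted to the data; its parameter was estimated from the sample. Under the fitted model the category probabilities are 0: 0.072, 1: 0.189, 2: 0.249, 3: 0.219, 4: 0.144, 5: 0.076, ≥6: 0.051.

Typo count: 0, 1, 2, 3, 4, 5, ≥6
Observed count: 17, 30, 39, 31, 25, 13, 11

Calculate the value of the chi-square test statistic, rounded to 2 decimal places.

3.93

Expected counts E_i = n·p_i: 166×0.072 = 11.952, 166×0.189 = 31.374, 166×0.249 = 41.334, 166×0.219 = 36.354, 166×0.144 = 23.904, 166×0.076 = 12.616, 166×0.051 = 8.466.
cat         O        E   (O−E)²/E
0          17   11.952      2.132
1          30   31.374      0.060
2          39   41.334      0.132
3          31   36.354      0.789
4          25   23.904      0.050
5          13   12.616      0.012
≥6         11    8.466      0.758
Sum = 3.93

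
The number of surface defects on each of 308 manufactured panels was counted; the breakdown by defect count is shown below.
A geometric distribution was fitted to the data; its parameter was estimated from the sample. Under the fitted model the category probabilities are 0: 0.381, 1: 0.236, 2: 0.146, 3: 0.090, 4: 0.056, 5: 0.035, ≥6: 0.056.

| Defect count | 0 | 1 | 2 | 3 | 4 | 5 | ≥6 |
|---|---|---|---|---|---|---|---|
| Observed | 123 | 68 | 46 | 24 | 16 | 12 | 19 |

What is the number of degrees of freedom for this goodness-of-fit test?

5

There are k = 7 categories and 1 parameter estimated from the data, so df = 7 − 1 − 1 = 5.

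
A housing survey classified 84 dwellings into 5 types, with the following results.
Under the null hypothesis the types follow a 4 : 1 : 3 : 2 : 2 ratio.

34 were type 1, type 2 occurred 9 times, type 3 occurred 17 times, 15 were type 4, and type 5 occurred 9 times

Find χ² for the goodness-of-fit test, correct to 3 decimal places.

Ratio total = 12. Expected counts: 84×4/12 = 28, 84×1/12 = 7, 84×3/12 = 21, 84×2/12 = 14, 84×2/12 = 14.
χ² = (34−28)²/28 + (9−7)²/7 + (17−21)²/21 + (15−14)²/14 + (9−14)²/14
   = 1.2857 + 0.5714 + 0.7619 + 0.0714 + 1.7857
Sum = 4.476

4.476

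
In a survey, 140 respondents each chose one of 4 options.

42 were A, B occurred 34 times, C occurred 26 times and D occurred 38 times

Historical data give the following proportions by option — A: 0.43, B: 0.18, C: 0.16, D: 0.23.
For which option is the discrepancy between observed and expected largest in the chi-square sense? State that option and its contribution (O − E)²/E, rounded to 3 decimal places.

Expected counts E_i = n·p_i: 140×0.43 = 60.2, 140×0.18 = 25.2, 140×0.16 = 22.4, 140×0.23 = 32.2.
cat         O        E   (O−E)²/E
A          42     60.2     5.5023
B          34     25.2     3.0730
C          26     22.4     0.5786
D          38     32.2     1.0447
The largest term is for A: 5.502.

A, 5.502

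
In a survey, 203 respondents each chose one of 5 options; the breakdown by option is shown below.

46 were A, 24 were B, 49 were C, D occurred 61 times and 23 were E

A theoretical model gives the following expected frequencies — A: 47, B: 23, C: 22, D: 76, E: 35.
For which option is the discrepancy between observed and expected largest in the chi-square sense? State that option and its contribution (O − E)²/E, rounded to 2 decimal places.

C, 33.14

χ² = (46−47)²/47 + (24−23)²/23 + (49−22)²/22 + (61−76)²/76 + (23−35)²/35
   = 0.021 + 0.043 + 33.136 + 2.961 + 4.114
The largest term is for C: 33.14.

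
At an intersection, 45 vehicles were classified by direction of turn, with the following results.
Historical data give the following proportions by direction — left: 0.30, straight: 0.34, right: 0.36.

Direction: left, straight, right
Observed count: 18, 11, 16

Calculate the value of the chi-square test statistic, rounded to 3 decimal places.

Expected counts E_i = n·p_i: 45×0.30 = 13.5, 45×0.34 = 15.3, 45×0.36 = 16.2.
χ² = (18−13.5)²/13.5 + (11−15.3)²/15.3 + (16−16.2)²/16.2
   = 1.5000 + 1.2085 + 0.0025
Sum = 2.711

2.711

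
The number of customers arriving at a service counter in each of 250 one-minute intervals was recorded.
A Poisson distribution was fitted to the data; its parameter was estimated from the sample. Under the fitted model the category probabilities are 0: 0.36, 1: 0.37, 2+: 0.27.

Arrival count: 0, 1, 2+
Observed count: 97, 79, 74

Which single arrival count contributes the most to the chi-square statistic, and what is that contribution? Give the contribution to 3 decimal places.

Expected counts E_i = n·p_i: 250×0.36 = 90, 250×0.37 = 92.5, 250×0.27 = 67.5.
χ² = (97−90)²/90 + (79−92.5)²/92.5 + (74−67.5)²/67.5
   = 0.5444 + 1.9703 + 0.6259
The largest term is for 1: 1.970.

1, 1.970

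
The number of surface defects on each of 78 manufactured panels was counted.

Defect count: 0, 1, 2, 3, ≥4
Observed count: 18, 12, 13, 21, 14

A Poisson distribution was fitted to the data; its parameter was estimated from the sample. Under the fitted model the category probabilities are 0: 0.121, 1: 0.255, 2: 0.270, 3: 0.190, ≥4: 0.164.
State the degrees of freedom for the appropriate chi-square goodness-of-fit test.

There are k = 5 categories and 1 parameter estimated from the data, so df = 5 − 1 − 1 = 3.

3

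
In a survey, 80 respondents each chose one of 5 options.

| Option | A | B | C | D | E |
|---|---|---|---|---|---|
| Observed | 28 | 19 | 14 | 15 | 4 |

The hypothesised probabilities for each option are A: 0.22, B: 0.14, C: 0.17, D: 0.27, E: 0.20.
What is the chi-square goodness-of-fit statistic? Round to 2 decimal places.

Expected counts E_i = n·p_i: 80×0.22 = 17.6, 80×0.14 = 11.2, 80×0.17 = 13.6, 80×0.27 = 21.6, 80×0.20 = 16.
A: (28 − 17.6)²/17.6 = 108.16/17.6 = 6.145
B: (19 − 11.2)²/11.2 = 60.84/11.2 = 5.432
C: (14 − 13.6)²/13.6 = 0.16/13.6 = 0.012
D: (15 − 21.6)²/21.6 = 43.56/21.6 = 2.017
E: (4 − 16)²/16 = 144/16 = 9.000
Sum = 22.61

22.61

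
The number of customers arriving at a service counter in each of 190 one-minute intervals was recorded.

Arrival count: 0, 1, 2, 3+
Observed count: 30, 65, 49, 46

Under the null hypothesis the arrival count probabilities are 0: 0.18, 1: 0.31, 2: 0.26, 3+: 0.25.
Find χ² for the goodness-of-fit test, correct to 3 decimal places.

Expected counts E_i = n·p_i: 190×0.18 = 34.2, 190×0.31 = 58.9, 190×0.26 = 49.4, 190×0.25 = 47.5.
cat         O        E   (O−E)²/E
0          30     34.2     0.5158
1          65     58.9     0.6317
2          49     49.4     0.0032
3+         46     47.5     0.0474
Sum = 1.198

1.198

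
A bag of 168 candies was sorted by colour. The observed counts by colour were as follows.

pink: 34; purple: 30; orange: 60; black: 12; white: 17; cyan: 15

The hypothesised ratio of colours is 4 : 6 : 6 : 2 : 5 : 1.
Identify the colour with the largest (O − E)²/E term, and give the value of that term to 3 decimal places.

Ratio total = 24. Expected counts: 168×4/24 = 28, 168×6/24 = 42, 168×6/24 = 42, 168×2/24 = 14, 168×5/24 = 35, 168×1/24 = 7.
pink: (34 − 28)²/28 = 36/28 = 1.2857
purple: (30 − 42)²/42 = 144/42 = 3.4286
orange: (60 − 42)²/42 = 324/42 = 7.7143
black: (12 − 14)²/14 = 4/14 = 0.2857
white: (17 − 35)²/35 = 324/35 = 9.2571
cyan: (15 − 7)²/7 = 64/7 = 9.1429
The largest term is for white: 9.257.

white, 9.257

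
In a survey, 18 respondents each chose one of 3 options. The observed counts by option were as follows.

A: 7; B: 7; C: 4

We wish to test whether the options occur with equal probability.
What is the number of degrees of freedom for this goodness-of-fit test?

2

There are k = 3 categories and no parameters were estimated from the data, so df = 3 − 1 = 2.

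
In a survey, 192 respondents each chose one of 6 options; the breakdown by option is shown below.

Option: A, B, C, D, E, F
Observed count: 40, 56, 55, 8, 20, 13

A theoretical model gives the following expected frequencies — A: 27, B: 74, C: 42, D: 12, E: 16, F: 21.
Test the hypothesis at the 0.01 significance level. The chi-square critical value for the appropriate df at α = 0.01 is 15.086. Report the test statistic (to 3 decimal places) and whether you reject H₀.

20.042; reject

A: (40 − 27)²/27 = 169/27 = 6.2593
B: (56 − 74)²/74 = 324/74 = 4.3784
C: (55 − 42)²/42 = 169/42 = 4.0238
D: (8 − 12)²/12 = 16/12 = 1.3333
E: (20 − 16)²/16 = 16/16 = 1.0000
F: (13 − 21)²/21 = 64/21 = 3.0476
Sum = 20.042
df = 5. Since 20.042 > 15.086, we reject H₀.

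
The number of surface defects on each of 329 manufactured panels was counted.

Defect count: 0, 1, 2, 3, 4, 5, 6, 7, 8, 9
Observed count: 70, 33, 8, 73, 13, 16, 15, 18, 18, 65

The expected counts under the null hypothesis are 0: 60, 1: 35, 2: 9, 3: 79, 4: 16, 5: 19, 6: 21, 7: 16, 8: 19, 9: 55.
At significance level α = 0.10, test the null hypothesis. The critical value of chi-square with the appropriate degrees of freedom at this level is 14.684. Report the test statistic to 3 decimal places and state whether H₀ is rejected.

7.219; do not reject

cat         O        E   (O−E)²/E
0          70       60     1.6667
1          33       35     0.1143
2           8        9     0.1111
3          73       79     0.4557
4          13       16     0.5625
5          16       19     0.4737
6          15       21     1.7143
7          18       16     0.2500
8          18       19     0.0526
9          65       55     1.8182
Sum = 7.219
df = 9. Since 7.219 < 14.684, we do not reject H₀.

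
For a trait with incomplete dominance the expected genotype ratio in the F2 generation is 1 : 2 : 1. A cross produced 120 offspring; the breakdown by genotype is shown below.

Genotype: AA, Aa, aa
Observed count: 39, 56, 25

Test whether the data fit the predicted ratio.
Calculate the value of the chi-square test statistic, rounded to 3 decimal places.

Ratio total = 4. Expected counts: 120×1/4 = 30, 120×2/4 = 60, 120×1/4 = 30.
AA: (39 − 30)²/30 = 81/30 = 2.7000
Aa: (56 − 60)²/60 = 16/60 = 0.2667
aa: (25 − 30)²/30 = 25/30 = 0.8333
Sum = 3.800

3.800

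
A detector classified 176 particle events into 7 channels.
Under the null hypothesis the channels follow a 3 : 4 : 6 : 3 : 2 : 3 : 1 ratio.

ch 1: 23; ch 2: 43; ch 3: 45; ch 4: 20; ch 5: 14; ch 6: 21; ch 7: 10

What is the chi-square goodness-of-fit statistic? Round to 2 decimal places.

Ratio total = 22. Expected counts: 176×3/22 = 24, 176×4/22 = 32, 176×6/22 = 48, 176×3/22 = 24, 176×2/22 = 16, 176×3/22 = 24, 176×1/22 = 8.
cat         O        E   (O−E)²/E
ch 1       23       24      0.042
ch 2       43       32      3.781
ch 3       45       48      0.188
ch 4       20       24      0.667
ch 5       14       16      0.250
ch 6       21       24      0.375
ch 7       10        8      0.500
Sum = 5.80

5.80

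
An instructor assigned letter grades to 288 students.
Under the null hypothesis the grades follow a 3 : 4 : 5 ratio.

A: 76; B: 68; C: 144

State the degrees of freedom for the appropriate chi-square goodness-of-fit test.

2

There are k = 3 categories and no parameters were estimated from the data, so df = 3 − 1 = 2.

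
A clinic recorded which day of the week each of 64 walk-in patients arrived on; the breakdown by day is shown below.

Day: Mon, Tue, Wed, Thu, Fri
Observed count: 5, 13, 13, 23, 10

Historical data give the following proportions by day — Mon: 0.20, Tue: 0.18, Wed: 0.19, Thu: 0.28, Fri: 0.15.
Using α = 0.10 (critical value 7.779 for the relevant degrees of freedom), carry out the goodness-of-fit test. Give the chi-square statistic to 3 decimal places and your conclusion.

Expected counts E_i = n·p_i: 64×0.20 = 12.8, 64×0.18 = 11.52, 64×0.19 = 12.16, 64×0.28 = 17.92, 64×0.15 = 9.6.
χ² = (5−12.8)²/12.8 + (13−11.52)²/11.52 + (13−12.16)²/12.16 + (23−17.92)²/17.92 + (10−9.6)²/9.6
   = 4.7531 + 0.1901 + 0.0580 + 1.4401 + 0.0167
Sum = 6.458
df = 4. Since 6.458 < 7.779, we do not reject H₀.

6.458; do not reject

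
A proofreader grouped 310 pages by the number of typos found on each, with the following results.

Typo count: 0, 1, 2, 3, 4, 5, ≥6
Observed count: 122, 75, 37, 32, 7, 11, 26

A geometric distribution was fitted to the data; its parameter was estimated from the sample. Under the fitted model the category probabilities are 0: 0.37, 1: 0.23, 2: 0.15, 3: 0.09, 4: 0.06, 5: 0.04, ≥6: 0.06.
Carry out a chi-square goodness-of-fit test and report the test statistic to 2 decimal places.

13.54

Expected counts E_i = n·p_i: 310×0.37 = 114.7, 310×0.23 = 71.3, 310×0.15 = 46.5, 310×0.09 = 27.9, 310×0.06 = 18.6, 310×0.04 = 12.4, 310×0.06 = 18.6.
0: (122 − 114.7)²/114.7 = 53.29/114.7 = 0.465
1: (75 − 71.3)²/71.3 = 13.69/71.3 = 0.192
2: (37 − 46.5)²/46.5 = 90.25/46.5 = 1.941
3: (32 − 27.9)²/27.9 = 16.81/27.9 = 0.603
4: (7 − 18.6)²/18.6 = 134.56/18.6 = 7.234
5: (11 − 12.4)²/12.4 = 1.96/12.4 = 0.158
≥6: (26 − 18.6)²/18.6 = 54.76/18.6 = 2.944
Sum = 13.54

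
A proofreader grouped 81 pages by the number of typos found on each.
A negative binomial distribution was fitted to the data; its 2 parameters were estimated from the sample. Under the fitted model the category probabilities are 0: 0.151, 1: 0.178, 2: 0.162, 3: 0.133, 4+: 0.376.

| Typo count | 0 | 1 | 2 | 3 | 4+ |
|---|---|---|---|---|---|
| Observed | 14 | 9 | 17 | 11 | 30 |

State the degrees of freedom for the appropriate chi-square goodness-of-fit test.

There are k = 5 categories and 2 parameters estimated from the data, so df = 5 − 1 − 2 = 2.

2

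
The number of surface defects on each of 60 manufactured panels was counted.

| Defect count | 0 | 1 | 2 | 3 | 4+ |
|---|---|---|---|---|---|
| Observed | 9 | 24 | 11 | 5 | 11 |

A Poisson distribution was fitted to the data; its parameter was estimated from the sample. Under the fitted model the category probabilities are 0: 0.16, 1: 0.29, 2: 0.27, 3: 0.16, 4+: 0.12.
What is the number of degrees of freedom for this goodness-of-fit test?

There are k = 5 categories and 1 parameter estimated from the data, so df = 5 − 1 − 1 = 3.

3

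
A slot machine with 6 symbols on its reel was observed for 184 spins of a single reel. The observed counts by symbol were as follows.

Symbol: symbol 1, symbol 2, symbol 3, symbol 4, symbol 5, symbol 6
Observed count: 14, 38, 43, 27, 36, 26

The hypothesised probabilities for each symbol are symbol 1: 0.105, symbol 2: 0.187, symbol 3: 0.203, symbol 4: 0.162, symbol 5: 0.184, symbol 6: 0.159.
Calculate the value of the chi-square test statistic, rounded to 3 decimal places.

Expected counts E_i = n·p_i: 184×0.105 = 19.32, 184×0.187 = 34.408, 184×0.203 = 37.352, 184×0.162 = 29.808, 184×0.184 = 33.856, 184×0.159 = 29.256.
χ² = (14−19.32)²/19.32 + (38−34.408)²/34.408 + (43−37.352)²/37.352 + (27−29.808)²/29.808 + (36−33.856)²/33.856 + (26−29.256)²/29.256
   = 1.4649 + 0.3750 + 0.8540 + 0.2645 + 0.1358 + 0.3624
Sum = 3.457

3.457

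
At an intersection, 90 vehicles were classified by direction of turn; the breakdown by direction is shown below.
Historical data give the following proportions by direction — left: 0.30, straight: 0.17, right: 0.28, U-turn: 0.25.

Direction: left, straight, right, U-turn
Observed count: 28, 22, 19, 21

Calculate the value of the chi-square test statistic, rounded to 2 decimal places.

Expected counts E_i = n·p_i: 90×0.30 = 27, 90×0.17 = 15.3, 90×0.28 = 25.2, 90×0.25 = 22.5.
χ² = (28−27)²/27 + (22−15.3)²/15.3 + (19−25.2)²/25.2 + (21−22.5)²/22.5
   = 0.037 + 2.934 + 1.525 + 0.100
Sum = 4.60

4.60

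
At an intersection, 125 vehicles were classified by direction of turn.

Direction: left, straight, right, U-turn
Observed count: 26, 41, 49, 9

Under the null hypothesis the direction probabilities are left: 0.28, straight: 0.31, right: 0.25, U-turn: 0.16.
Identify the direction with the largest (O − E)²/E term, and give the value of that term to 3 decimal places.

right, 10.082

Expected counts E_i = n·p_i: 125×0.28 = 35, 125×0.31 = 38.75, 125×0.25 = 31.25, 125×0.16 = 20.
left: (26 − 35)²/35 = 81/35 = 2.3143
straight: (41 − 38.75)²/38.75 = 5.0625/38.75 = 0.1306
right: (49 − 31.25)²/31.25 = 315.0625/31.25 = 10.0820
U-turn: (9 − 20)²/20 = 121/20 = 6.0500
The largest term is for right: 10.082.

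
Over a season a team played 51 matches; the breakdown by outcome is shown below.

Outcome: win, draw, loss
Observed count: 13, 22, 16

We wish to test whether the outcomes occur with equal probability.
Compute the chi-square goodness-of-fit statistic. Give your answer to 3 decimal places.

Under H₀ each category has probability 1/3, so each expected count is 51/3 = 17.
χ² = (13−17)²/17 + (22−17)²/17 + (16−17)²/17
   = 0.9412 + 1.4706 + 0.0588
Sum = 2.471

2.471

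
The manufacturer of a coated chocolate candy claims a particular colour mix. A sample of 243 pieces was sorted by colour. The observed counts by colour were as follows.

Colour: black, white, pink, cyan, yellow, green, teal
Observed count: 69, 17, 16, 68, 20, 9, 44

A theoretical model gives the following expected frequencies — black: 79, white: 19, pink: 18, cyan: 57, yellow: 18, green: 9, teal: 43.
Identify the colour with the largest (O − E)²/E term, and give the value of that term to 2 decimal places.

black: (69 − 79)²/79 = 100/79 = 1.266
white: (17 − 19)²/19 = 4/19 = 0.211
pink: (16 − 18)²/18 = 4/18 = 0.222
cyan: (68 − 57)²/57 = 121/57 = 2.123
yellow: (20 − 18)²/18 = 4/18 = 0.222
green: (9 − 9)²/9 = 0/9 = 0.000
teal: (44 − 43)²/43 = 1/43 = 0.023
The largest term is for cyan: 2.12.

cyan, 2.12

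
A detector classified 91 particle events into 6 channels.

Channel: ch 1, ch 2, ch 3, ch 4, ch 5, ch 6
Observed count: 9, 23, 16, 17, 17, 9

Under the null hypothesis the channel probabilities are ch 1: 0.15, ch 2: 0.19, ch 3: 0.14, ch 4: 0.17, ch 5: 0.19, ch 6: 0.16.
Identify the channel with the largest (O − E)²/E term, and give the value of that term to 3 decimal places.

ch 6, 2.123

Expected counts E_i = n·p_i: 91×0.15 = 13.65, 91×0.19 = 17.29, 91×0.14 = 12.74, 91×0.17 = 15.47, 91×0.19 = 17.29, 91×0.16 = 14.56.
cat         O        E   (O−E)²/E
ch 1        9    13.65     1.5841
ch 2       23    17.29     1.8857
ch 3       16    12.74     0.8342
ch 4       17    15.47     0.1513
ch 5       17    17.29     0.0049
ch 6        9    14.56     2.1232
The largest term is for ch 6: 2.123.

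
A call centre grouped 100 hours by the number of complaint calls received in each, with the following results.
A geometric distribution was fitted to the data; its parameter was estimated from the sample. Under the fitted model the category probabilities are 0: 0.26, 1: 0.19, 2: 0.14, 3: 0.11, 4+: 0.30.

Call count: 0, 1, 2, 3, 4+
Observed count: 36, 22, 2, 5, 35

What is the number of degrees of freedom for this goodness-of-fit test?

3

There are k = 5 categories and 1 parameter estimated from the data, so df = 5 − 1 − 1 = 3.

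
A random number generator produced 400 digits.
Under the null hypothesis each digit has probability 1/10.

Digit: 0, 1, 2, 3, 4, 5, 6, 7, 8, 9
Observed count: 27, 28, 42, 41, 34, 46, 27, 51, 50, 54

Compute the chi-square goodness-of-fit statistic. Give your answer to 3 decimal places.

Under H₀ each category has probability 1/10, so each expected count is 400/10 = 40.
χ² = (27−40)²/40 + (28−40)²/40 + (42−40)²/40 + (41−40)²/40 + (34−40)²/40 + (46−40)²/40 + (27−40)²/40 + (51−40)²/40 + (50−40)²/40 + (54−40)²/40
   = 4.2250 + 3.6000 + 0.1000 + 0.0250 + 0.9000 + 0.9000 + 4.2250 + 3.0250 + 2.5000 + 4.9000
Sum = 24.400

24.400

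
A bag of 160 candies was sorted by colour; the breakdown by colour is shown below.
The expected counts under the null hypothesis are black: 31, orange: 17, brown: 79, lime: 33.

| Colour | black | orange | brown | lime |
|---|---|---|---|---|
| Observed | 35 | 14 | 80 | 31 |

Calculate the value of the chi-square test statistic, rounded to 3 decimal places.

1.179

cat         O        E   (O−E)²/E
black      35       31     0.5161
orange     14       17     0.5294
brown      80       79     0.0127
lime       31       33     0.1212
Sum = 1.179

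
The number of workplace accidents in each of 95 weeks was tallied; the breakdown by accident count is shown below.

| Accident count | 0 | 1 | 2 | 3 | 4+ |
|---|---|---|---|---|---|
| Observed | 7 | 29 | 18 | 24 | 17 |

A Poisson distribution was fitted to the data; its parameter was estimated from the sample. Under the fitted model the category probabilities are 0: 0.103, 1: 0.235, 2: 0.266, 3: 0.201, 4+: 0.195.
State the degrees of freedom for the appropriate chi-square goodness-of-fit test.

3

There are k = 5 categories and 1 parameter estimated from the data, so df = 5 − 1 − 1 = 3.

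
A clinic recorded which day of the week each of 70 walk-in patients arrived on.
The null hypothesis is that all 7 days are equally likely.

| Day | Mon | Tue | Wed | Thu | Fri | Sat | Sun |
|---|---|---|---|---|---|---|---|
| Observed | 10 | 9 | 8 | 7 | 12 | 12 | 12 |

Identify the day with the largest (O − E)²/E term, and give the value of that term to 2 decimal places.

Under H₀ each category has probability 1/7, so each expected count is 70/7 = 10.
χ² = (10−10)²/10 + (9−10)²/10 + (8−10)²/10 + (7−10)²/10 + (12−10)²/10 + (12−10)²/10 + (12−10)²/10
   = 0.000 + 0.100 + 0.400 + 0.900 + 0.400 + 0.400 + 0.400
The largest term is for Thu: 0.90.

Thu, 0.90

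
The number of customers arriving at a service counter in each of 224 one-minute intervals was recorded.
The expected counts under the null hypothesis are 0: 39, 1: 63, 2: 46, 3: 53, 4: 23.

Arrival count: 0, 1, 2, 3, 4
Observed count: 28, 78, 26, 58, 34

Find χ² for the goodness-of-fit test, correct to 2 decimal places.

21.10

cat         O        E   (O−E)²/E
0          28       39      3.103
1          78       63      3.571
2          26       46      8.696
3          58       53      0.472
4          34       23      5.261
Sum = 21.10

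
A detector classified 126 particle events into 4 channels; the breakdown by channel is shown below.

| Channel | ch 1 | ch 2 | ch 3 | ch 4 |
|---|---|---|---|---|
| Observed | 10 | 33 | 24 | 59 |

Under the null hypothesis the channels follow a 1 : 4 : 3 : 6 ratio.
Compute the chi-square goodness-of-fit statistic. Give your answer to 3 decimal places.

1.157

Ratio total = 14. Expected counts: 126×1/14 = 9, 126×4/14 = 36, 126×3/14 = 27, 126×6/14 = 54.
cat         O        E   (O−E)²/E
ch 1       10        9     0.1111
ch 2       33       36     0.2500
ch 3       24       27     0.3333
ch 4       59       54     0.4630
Sum = 1.157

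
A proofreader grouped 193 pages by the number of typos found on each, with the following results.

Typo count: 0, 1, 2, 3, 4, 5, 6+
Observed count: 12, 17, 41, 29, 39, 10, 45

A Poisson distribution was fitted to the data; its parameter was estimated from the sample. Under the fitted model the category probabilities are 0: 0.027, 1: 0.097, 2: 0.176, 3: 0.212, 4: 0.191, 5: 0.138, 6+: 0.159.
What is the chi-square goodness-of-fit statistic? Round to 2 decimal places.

Expected counts E_i = n·p_i: 193×0.027 = 5.211, 193×0.097 = 18.721, 193×0.176 = 33.968, 193×0.212 = 40.916, 193×0.191 = 36.863, 193×0.138 = 26.634, 193×0.159 = 30.687.
χ² = (12−5.211)²/5.211 + (17−18.721)²/18.721 + (41−33.968)²/33.968 + (29−40.916)²/40.916 + (39−36.863)²/36.863 + (10−26.634)²/26.634 + (45−30.687)²/30.687
   = 8.845 + 0.158 + 1.456 + 3.470 + 0.124 + 10.389 + 6.676
Sum = 31.12

31.12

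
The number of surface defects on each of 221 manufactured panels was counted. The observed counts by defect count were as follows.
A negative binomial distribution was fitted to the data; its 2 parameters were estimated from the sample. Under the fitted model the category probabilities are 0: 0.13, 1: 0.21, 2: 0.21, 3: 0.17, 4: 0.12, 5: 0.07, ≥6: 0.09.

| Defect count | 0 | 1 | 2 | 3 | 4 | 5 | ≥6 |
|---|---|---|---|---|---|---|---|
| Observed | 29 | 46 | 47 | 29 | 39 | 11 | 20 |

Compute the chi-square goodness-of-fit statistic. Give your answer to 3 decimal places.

Expected counts E_i = n·p_i: 221×0.13 = 28.73, 221×0.21 = 46.41, 221×0.21 = 46.41, 221×0.17 = 37.57, 221×0.12 = 26.52, 221×0.07 = 15.47, 221×0.09 = 19.89.
cat         O        E   (O−E)²/E
0          29    28.73     0.0025
1          46    46.41     0.0036
2          47    46.41     0.0075
3          29    37.57     1.9549
4          39    26.52     5.8729
5          11    15.47     1.2916
≥6         20    19.89     0.0006
Sum = 9.134

9.134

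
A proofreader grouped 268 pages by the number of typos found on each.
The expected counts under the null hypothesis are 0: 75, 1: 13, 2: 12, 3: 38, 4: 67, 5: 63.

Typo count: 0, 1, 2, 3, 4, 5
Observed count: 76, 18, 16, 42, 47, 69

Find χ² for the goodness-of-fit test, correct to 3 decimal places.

0: (76 − 75)²/75 = 1/75 = 0.0133
1: (18 − 13)²/13 = 25/13 = 1.9231
2: (16 − 12)²/12 = 16/12 = 1.3333
3: (42 − 38)²/38 = 16/38 = 0.4211
4: (47 − 67)²/67 = 400/67 = 5.9701
5: (69 − 63)²/63 = 36/63 = 0.5714
Sum = 10.232

10.232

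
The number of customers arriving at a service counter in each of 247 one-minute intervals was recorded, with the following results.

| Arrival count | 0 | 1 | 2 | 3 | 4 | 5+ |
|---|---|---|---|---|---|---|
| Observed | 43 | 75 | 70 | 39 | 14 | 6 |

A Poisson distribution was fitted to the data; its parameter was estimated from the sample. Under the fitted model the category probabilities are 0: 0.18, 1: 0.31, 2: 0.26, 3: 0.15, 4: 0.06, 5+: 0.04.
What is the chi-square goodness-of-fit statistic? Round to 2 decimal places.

Expected counts E_i = n·p_i: 247×0.18 = 44.46, 247×0.31 = 76.57, 247×0.26 = 64.22, 247×0.15 = 37.05, 247×0.06 = 14.82, 247×0.04 = 9.88.
cat         O        E   (O−E)²/E
0          43    44.46      0.048
1          75    76.57      0.032
2          70    64.22      0.520
3          39    37.05      0.103
4          14    14.82      0.045
5+          6     9.88      1.524
Sum = 2.27

2.27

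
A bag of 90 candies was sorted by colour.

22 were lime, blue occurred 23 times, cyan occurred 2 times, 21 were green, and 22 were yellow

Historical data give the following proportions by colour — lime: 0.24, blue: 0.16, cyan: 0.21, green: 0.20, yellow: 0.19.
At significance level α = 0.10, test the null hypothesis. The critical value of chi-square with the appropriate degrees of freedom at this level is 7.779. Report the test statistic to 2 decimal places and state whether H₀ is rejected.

22.16; reject

Expected counts E_i = n·p_i: 90×0.24 = 21.6, 90×0.16 = 14.4, 90×0.21 = 18.9, 90×0.20 = 18, 90×0.19 = 17.1.
cat         O        E   (O−E)²/E
lime       22     21.6      0.007
blue       23     14.4      5.136
cyan        2     18.9     15.112
green      21       18      0.500
yellow     22     17.1      1.404
Sum = 22.16
df = 4. Since 22.16 > 7.779, we reject H₀.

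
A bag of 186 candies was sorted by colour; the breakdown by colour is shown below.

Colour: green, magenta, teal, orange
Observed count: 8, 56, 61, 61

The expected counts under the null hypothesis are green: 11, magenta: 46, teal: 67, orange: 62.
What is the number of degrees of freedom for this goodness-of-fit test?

3

There are k = 4 categories and no parameters were estimated from the data, so df = 4 − 1 = 3.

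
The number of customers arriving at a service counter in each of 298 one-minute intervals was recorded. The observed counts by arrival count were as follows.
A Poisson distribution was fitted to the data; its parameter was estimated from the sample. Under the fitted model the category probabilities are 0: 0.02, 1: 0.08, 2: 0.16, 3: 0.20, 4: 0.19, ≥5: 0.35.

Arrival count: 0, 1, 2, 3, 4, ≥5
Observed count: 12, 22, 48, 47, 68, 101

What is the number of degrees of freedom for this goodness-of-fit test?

There are k = 6 categories and 1 parameter estimated from the data, so df = 6 − 1 − 1 = 4.

4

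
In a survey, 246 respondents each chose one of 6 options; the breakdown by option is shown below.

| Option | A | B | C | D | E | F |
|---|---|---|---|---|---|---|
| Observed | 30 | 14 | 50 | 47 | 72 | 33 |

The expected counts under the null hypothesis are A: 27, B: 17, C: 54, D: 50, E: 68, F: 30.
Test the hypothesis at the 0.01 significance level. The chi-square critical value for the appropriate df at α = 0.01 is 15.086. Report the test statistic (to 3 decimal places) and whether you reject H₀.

A: (30 − 27)²/27 = 9/27 = 0.3333
B: (14 − 17)²/17 = 9/17 = 0.5294
C: (50 − 54)²/54 = 16/54 = 0.2963
D: (47 − 50)²/50 = 9/50 = 0.1800
E: (72 − 68)²/68 = 16/68 = 0.2353
F: (33 − 30)²/30 = 9/30 = 0.3000
Sum = 1.874
df = 5. Since 1.874 < 15.086, we do not reject H₀.

1.874; do not reject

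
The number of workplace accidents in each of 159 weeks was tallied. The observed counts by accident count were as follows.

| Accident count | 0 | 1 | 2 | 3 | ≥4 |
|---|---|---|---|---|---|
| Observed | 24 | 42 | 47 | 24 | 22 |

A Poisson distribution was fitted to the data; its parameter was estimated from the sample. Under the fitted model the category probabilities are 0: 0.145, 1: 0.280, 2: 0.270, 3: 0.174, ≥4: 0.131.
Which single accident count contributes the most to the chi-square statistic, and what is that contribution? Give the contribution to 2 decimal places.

3, 0.49

Expected counts E_i = n·p_i: 159×0.145 = 23.055, 159×0.280 = 44.52, 159×0.270 = 42.93, 159×0.174 = 27.666, 159×0.131 = 20.829.
χ² = (24−23.055)²/23.055 + (42−44.52)²/44.52 + (47−42.93)²/42.93 + (24−27.666)²/27.666 + (22−20.829)²/20.829
   = 0.039 + 0.143 + 0.386 + 0.486 + 0.066
The largest term is for 3: 0.49.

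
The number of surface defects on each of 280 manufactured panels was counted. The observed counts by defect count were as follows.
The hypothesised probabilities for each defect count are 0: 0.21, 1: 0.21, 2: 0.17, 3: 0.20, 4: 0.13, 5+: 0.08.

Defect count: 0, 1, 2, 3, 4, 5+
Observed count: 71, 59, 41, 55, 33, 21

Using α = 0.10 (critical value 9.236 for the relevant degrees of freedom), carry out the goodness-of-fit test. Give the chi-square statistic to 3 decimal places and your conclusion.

Expected counts E_i = n·p_i: 280×0.21 = 58.8, 280×0.21 = 58.8, 280×0.17 = 47.6, 280×0.20 = 56, 280×0.13 = 36.4, 280×0.08 = 22.4.
0: (71 − 58.8)²/58.8 = 148.84/58.8 = 2.5313
1: (59 − 58.8)²/58.8 = 0.04/58.8 = 0.0007
2: (41 − 47.6)²/47.6 = 43.56/47.6 = 0.9151
3: (55 − 56)²/56 = 1/56 = 0.0179
4: (33 − 36.4)²/36.4 = 11.56/36.4 = 0.3176
5+: (21 − 22.4)²/22.4 = 1.96/22.4 = 0.0875
Sum = 3.870
df = 5. Since 3.870 < 9.236, we do not reject H₀.

3.870; do not reject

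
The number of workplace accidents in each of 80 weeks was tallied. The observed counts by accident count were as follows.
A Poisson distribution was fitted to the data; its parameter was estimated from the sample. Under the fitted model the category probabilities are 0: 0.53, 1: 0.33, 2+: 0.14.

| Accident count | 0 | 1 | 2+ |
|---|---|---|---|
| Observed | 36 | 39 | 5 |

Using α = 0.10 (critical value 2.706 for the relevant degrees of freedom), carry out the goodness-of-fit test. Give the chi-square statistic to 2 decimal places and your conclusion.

10.41; reject

Expected counts E_i = n·p_i: 80×0.53 = 42.4, 80×0.33 = 26.4, 80×0.14 = 11.2.
χ² = (36−42.4)²/42.4 + (39−26.4)²/26.4 + (5−11.2)²/11.2
   = 0.966 + 6.014 + 3.432
Sum = 10.41
df = 1. Since 10.41 > 2.706, we reject H₀.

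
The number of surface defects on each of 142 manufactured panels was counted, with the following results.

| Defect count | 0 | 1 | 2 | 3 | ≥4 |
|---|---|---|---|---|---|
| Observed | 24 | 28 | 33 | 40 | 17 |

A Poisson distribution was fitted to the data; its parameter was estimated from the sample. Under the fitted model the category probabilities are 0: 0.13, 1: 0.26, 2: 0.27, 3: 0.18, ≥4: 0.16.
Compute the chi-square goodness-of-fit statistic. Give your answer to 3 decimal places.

14.159

Expected counts E_i = n·p_i: 142×0.13 = 18.46, 142×0.26 = 36.92, 142×0.27 = 38.34, 142×0.18 = 25.56, 142×0.16 = 22.72.
χ² = (24−18.46)²/18.46 + (28−36.92)²/36.92 + (33−38.34)²/38.34 + (40−25.56)²/25.56 + (17−22.72)²/22.72
   = 1.6626 + 2.1551 + 0.7438 + 8.1578 + 1.4401
Sum = 14.159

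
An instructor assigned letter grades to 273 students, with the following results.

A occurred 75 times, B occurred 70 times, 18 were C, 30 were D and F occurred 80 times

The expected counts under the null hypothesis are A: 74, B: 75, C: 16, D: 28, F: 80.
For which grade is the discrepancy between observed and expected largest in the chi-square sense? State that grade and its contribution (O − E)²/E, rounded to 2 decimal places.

A: (75 − 74)²/74 = 1/74 = 0.014
B: (70 − 75)²/75 = 25/75 = 0.333
C: (18 − 16)²/16 = 4/16 = 0.250
D: (30 − 28)²/28 = 4/28 = 0.143
F: (80 − 80)²/80 = 0/80 = 0.000
The largest term is for B: 0.33.

B, 0.33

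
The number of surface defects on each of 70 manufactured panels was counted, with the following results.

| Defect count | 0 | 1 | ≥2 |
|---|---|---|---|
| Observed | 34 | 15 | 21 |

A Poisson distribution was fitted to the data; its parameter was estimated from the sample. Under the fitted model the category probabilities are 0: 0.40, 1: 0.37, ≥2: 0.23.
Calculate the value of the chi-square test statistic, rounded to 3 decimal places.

7.364

Expected counts E_i = n·p_i: 70×0.40 = 28, 70×0.37 = 25.9, 70×0.23 = 16.1.
χ² = (34−28)²/28 + (15−25.9)²/25.9 + (21−16.1)²/16.1
   = 1.2857 + 4.5873 + 1.4913
Sum = 7.364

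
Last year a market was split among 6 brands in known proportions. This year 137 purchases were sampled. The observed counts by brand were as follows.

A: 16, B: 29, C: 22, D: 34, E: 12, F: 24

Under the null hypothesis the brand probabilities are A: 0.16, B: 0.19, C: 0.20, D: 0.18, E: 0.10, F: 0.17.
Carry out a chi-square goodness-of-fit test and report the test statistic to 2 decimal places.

6.77

Expected counts E_i = n·p_i: 137×0.16 = 21.92, 137×0.19 = 26.03, 137×0.20 = 27.4, 137×0.18 = 24.66, 137×0.10 = 13.7, 137×0.17 = 23.29.
cat         O        E   (O−E)²/E
A          16    21.92      1.599
B          29    26.03      0.339
C          22     27.4      1.064
D          34    24.66      3.538
E          12     13.7      0.211
F          24    23.29      0.022
Sum = 6.77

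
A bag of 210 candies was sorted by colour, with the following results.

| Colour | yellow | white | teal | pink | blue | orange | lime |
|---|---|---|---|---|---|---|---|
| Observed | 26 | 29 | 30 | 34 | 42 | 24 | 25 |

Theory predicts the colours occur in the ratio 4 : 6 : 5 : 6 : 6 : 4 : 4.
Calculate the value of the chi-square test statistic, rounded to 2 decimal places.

Ratio total = 35. Expected counts: 210×4/35 = 24, 210×6/35 = 36, 210×5/35 = 30, 210×6/35 = 36, 210×6/35 = 36, 210×4/35 = 24, 210×4/35 = 24.
yellow: (26 − 24)²/24 = 4/24 = 0.167
white: (29 − 36)²/36 = 49/36 = 1.361
teal: (30 − 30)²/30 = 0/30 = 0.000
pink: (34 − 36)²/36 = 4/36 = 0.111
blue: (42 − 36)²/36 = 36/36 = 1.000
orange: (24 − 24)²/24 = 0/24 = 0.000
lime: (25 − 24)²/24 = 1/24 = 0.042
Sum = 2.68

2.68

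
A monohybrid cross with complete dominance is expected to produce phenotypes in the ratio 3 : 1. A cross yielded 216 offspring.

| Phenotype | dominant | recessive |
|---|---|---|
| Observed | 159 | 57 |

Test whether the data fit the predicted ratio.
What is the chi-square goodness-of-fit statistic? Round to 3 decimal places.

Ratio total = 4. Expected counts: 216×3/4 = 162, 216×1/4 = 54.
dominant: (159 − 162)²/162 = 9/162 = 0.0556
recessive: (57 − 54)²/54 = 9/54 = 0.1667
Sum = 0.222

0.222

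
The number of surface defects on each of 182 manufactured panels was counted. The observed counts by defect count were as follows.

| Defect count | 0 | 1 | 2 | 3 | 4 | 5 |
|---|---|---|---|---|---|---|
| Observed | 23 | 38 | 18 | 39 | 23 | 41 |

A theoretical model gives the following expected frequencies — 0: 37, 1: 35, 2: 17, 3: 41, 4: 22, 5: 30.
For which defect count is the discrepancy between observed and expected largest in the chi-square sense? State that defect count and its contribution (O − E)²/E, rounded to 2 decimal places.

cat         O        E   (O−E)²/E
0          23       37      5.297
1          38       35      0.257
2          18       17      0.059
3          39       41      0.098
4          23       22      0.045
5          41       30      4.033
The largest term is for 0: 5.30.

0, 5.30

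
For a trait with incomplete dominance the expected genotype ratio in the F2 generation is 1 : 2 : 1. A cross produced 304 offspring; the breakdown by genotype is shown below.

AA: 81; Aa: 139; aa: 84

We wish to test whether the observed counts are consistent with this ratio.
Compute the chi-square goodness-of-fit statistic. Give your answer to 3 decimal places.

2.283

Ratio total = 4. Expected counts: 304×1/4 = 76, 304×2/4 = 152, 304×1/4 = 76.
cat         O        E   (O−E)²/E
AA         81       76     0.3289
Aa        139      152     1.1118
aa         84       76     0.8421
Sum = 2.283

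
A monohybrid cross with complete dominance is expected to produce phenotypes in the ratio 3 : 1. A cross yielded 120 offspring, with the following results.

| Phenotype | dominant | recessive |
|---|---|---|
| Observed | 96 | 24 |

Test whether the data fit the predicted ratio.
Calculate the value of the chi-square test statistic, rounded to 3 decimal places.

1.600

Ratio total = 4. Expected counts: 120×3/4 = 90, 120×1/4 = 30.
χ² = (96−90)²/90 + (24−30)²/30
   = 0.4000 + 1.2000
Sum = 1.600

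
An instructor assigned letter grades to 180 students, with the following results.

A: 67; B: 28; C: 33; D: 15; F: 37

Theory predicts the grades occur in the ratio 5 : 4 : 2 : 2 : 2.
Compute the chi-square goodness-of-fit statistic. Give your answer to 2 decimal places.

22.94

Ratio total = 15. Expected counts: 180×5/15 = 60, 180×4/15 = 48, 180×2/15 = 24, 180×2/15 = 24, 180×2/15 = 24.
A: (67 − 60)²/60 = 49/60 = 0.817
B: (28 − 48)²/48 = 400/48 = 8.333
C: (33 − 24)²/24 = 81/24 = 3.375
D: (15 − 24)²/24 = 81/24 = 3.375
F: (37 − 24)²/24 = 169/24 = 7.042
Sum = 22.94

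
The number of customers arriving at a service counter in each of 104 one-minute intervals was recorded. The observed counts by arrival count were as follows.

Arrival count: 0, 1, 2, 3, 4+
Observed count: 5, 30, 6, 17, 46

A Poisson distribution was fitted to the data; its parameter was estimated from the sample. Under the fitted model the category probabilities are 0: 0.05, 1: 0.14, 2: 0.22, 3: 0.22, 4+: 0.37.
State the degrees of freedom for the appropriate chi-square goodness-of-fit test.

There are k = 5 categories and 1 parameter estimated from the data, so df = 5 − 1 − 1 = 3.

3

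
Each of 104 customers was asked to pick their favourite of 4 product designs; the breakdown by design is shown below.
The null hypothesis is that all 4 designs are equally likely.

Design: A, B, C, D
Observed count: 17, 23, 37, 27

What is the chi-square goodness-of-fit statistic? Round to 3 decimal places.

Expected count for each of the 4 categories: 104/4 = 26.
χ² = (17−26)²/26 + (23−26)²/26 + (37−26)²/26 + (27−26)²/26
   = 3.1154 + 0.3462 + 4.6538 + 0.0385
Sum = 8.154

8.154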